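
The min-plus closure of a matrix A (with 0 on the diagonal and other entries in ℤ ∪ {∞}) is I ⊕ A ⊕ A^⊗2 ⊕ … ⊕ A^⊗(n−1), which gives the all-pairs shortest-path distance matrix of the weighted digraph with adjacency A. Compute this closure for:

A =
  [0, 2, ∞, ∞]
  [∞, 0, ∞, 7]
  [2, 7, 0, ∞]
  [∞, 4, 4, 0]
Closure =
  [0, 2, 13, 9]
  [13, 0, 11, 7]
  [2, 4, 0, 11]
  [6, 4, 4, 0]

This is the Floyd-Warshall all-pairs shortest-path computation. For each intermediate vertex k = 0, 1, …, 3, update dist[i][j] ← min(dist[i][j], dist[i][k] + dist[k][j]). The final matrix gives, for each (i, j), the minimum total weight of any directed path from i to j (possibly empty when i = j).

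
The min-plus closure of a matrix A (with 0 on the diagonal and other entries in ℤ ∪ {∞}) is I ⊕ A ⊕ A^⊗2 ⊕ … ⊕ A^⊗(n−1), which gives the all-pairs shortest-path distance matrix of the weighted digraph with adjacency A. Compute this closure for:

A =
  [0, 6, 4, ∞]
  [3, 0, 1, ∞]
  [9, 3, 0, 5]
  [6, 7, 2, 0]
Closure =
  [0, 6, 4, 9]
  [3, 0, 1, 6]
  [6, 3, 0, 5]
  [6, 5, 2, 0]

This is the Floyd-Warshall all-pairs shortest-path computation. For each intermediate vertex k = 0, 1, …, 3, update dist[i][j] ← min(dist[i][j], dist[i][k] + dist[k][j]). The final matrix gives, for each (i, j), the minimum total weight of any directed path from i to j (possibly empty when i = j).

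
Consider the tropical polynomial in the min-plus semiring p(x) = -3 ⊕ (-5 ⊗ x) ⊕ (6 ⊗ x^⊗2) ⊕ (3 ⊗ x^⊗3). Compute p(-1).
p(-1) = -6

A tropical monomial a ⊗ x^⊗i evaluates to a + i · x. Evaluating each term at x = -1:
  Term 0 contributes -3 + 0 · -1 = -3
  Term 1 contributes -5 + 1 · -1 = -6
  Term 2 contributes 6 + 2 · -1 = 4
  Term 3 contributes 3 + 3 · -1 = 0
p(-1) = ⊕ of these = min[-3, -6, 4, 0] = -6.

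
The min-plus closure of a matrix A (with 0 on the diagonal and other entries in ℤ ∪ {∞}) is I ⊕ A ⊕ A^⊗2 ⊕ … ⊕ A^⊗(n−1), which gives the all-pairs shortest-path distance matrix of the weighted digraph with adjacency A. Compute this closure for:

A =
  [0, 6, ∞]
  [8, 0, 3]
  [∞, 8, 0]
Closure =
  [0, 6, 9]
  [8, 0, 3]
  [16, 8, 0]

This is the Floyd-Warshall all-pairs shortest-path computation. For each intermediate vertex k = 0, 1, …, 2, update dist[i][j] ← min(dist[i][j], dist[i][k] + dist[k][j]). The final matrix gives, for each (i, j), the minimum total weight of any directed path from i to j (possibly empty when i = j).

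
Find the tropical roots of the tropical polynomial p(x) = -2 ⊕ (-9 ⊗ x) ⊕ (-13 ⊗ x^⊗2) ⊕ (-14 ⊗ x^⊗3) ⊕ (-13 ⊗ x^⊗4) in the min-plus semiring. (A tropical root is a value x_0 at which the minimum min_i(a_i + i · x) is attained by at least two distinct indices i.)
Roots: {-1, 1, 4, 7}

Each tropical root is a break point of the lower envelope of the lines y = a_i + i · x (there are 5 lines, with slopes 0, 1, ..., 4). Only the lines that attain the minimum somewhere contribute to roots; other lines are dominated. Here the surviving (envelope) indices are i = 4, i = 3, i = 2, i = 1, i = 0.
Intersections between consecutive envelope lines give the roots: for adjacent envelope indices i < j the intersection is x = (a_i − a_j) / (j − i). Reading off the sorted break points: {-1, 1, 4, 7}.
Verification: at each break x_0, at least two indices attain the minimum of min_i(a_i + i · x_0).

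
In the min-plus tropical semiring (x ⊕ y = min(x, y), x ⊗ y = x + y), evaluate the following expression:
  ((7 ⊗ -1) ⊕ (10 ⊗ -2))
((7 ⊗ -1) ⊕ (10 ⊗ -2)) = 6

Expand innermost to outermost. Recall ⊕ takes the minimum of its arguments and ⊗ takes their sum. Working out the expression ((7 ⊗ -1) ⊕ (10 ⊗ -2)) gives 6.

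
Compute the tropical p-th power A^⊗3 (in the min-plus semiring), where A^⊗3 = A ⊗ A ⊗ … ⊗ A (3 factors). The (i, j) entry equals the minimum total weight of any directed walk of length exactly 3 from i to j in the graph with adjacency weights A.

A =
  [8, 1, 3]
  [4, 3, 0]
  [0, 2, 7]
A^⊗3 =
  [1, 3, 4]
  [3, 1, 2]
  [2, 4, 1]

Each entry (A^⊗3)_ij equals the minimum over all length-3 walks i = v_0 → v_1 → … → v_3 = j of Σ_t A[v_t][v_{t+1}]. For example, for (i, j) = (0, 2) we minimise over 9 possible intermediate vertex sequences; the minimum is 4, attained along the walk 0 → 1 → 1 → 2.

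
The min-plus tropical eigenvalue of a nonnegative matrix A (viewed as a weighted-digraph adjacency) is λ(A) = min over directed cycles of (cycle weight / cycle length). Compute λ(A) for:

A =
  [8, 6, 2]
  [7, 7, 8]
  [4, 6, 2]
λ(A) = 2

Enumerate directed cycles and compute their means (weight / length). Sample:
  cycle 0 → 0: weight = 8, length = 1, mean = 8/1 ≈ 8.000
  cycle 1 → 1: weight = 7, length = 1, mean = 7/1 ≈ 7.000
  cycle 2 → 2: weight = 2, length = 1, mean = 2/1 ≈ 2.000
  cycle 0 → 1 → 0: weight = 13, length = 2, mean = 13/2 ≈ 6.500
  cycle 0 → 2 → 0: weight = 6, length = 2, mean = 6/2 ≈ 3.000
  cycle 1 → 0 → 1: weight = 13, length = 2, mean = 13/2 ≈ 6.500
Minimum mean = 2.000, attained e.g. along the cycle 2 → 2 with weight 2 and length 1. So λ(A) = 2/1 = 2.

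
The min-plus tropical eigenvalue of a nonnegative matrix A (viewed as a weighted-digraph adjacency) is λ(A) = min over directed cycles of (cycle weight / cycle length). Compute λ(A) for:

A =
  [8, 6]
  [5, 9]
λ(A) = 11/2

Enumerate directed cycles and compute their means (weight / length). Sample:
  cycle 0 → 0: weight = 8, length = 1, mean = 8/1 ≈ 8.000
  cycle 1 → 1: weight = 9, length = 1, mean = 9/1 ≈ 9.000
  cycle 0 → 1 → 0: weight = 11, length = 2, mean = 11/2 ≈ 5.500
  cycle 1 → 0 → 1: weight = 11, length = 2, mean = 11/2 ≈ 5.500
Minimum mean = 5.500, attained e.g. along the cycle 0 → 1 → 0 with weight 11 and length 2. So λ(A) = 11/2 = 11/2.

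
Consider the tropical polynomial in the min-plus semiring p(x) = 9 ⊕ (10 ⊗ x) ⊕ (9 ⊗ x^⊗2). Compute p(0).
p(0) = 9

A tropical monomial a ⊗ x^⊗i evaluates to a + i · x. Evaluating each term at x = 0:
  Term 0 contributes 9 + 0 · 0 = 9
  Term 1 contributes 10 + 1 · 0 = 10
  Term 2 contributes 9 + 2 · 0 = 9
p(0) = ⊕ of these = min[9, 10, 9] = 9.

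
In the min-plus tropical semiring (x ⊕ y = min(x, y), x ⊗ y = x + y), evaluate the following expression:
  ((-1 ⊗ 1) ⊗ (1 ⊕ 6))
((-1 ⊗ 1) ⊗ (1 ⊕ 6)) = 1

Expand innermost to outermost. Recall ⊕ takes the minimum of its arguments and ⊗ takes their sum. Working out the expression ((-1 ⊗ 1) ⊗ (1 ⊕ 6)) gives 1.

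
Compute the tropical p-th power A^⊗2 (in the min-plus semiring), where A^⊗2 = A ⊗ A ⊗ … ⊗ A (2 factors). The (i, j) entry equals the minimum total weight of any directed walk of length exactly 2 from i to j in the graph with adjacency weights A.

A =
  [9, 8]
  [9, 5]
A^⊗2 =
  [17, 13]
  [14, 10]

Each entry (A^⊗2)_ij equals the minimum over all length-2 walks i = v_0 → v_1 → … → v_2 = j of Σ_t A[v_t][v_{t+1}]. For example, for (i, j) = (0, 1) we minimise over 2 possible intermediate vertex sequences; the minimum is 13, attained along the walk 0 → 1 → 1.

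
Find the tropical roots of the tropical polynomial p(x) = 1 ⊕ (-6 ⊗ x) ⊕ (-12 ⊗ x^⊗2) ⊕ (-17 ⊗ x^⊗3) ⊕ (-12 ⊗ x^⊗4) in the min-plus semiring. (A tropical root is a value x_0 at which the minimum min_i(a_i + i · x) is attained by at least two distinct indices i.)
Roots: {-5, 5, 6, 7}

Each tropical root is a break point of the lower envelope of the lines y = a_i + i · x (there are 5 lines, with slopes 0, 1, ..., 4). Only the lines that attain the minimum somewhere contribute to roots; other lines are dominated. Here the surviving (envelope) indices are i = 4, i = 3, i = 2, i = 1, i = 0.
Intersections between consecutive envelope lines give the roots: for adjacent envelope indices i < j the intersection is x = (a_i − a_j) / (j − i). Reading off the sorted break points: {-5, 5, 6, 7}.
Verification: at each break x_0, at least two indices attain the minimum of min_i(a_i + i · x_0).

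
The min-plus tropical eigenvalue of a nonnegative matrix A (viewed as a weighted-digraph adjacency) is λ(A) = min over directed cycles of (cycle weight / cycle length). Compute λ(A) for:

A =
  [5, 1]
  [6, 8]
λ(A) = 7/2

Enumerate directed cycles and compute their means (weight / length). Sample:
  cycle 0 → 0: weight = 5, length = 1, mean = 5/1 ≈ 5.000
  cycle 1 → 1: weight = 8, length = 1, mean = 8/1 ≈ 8.000
  cycle 0 → 1 → 0: weight = 7, length = 2, mean = 7/2 ≈ 3.500
  cycle 1 → 0 → 1: weight = 7, length = 2, mean = 7/2 ≈ 3.500
Minimum mean = 3.500, attained e.g. along the cycle 0 → 1 → 0 with weight 7 and length 2. So λ(A) = 7/2 = 7/2.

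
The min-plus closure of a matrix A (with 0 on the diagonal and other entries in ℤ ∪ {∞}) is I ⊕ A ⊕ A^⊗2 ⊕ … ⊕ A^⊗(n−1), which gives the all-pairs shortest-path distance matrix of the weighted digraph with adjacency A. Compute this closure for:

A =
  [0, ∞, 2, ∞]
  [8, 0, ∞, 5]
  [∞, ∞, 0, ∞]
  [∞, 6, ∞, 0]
Closure =
  [0, ∞, 2, ∞]
  [8, 0, 10, 5]
  [∞, ∞, 0, ∞]
  [14, 6, 16, 0]

This is the Floyd-Warshall all-pairs shortest-path computation. For each intermediate vertex k = 0, 1, …, 3, update dist[i][j] ← min(dist[i][j], dist[i][k] + dist[k][j]). The final matrix gives, for each (i, j), the minimum total weight of any directed path from i to j (possibly empty when i = j).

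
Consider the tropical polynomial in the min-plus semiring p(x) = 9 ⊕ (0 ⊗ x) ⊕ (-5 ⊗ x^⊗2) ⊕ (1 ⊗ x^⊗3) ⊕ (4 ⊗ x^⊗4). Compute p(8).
p(8) = 8

A tropical monomial a ⊗ x^⊗i evaluates to a + i · x. Evaluating each term at x = 8:
  Term 0 contributes 9 + 0 · 8 = 9
  Term 1 contributes 0 + 1 · 8 = 8
  Term 2 contributes -5 + 2 · 8 = 11
  Term 3 contributes 1 + 3 · 8 = 25
  Term 4 contributes 4 + 4 · 8 = 36
p(8) = ⊕ of these = min[9, 8, 11, 25, 36] = 8.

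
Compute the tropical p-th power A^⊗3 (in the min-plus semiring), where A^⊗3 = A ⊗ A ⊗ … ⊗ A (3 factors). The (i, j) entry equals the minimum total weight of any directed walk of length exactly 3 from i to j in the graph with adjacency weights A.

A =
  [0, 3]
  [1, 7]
A^⊗3 =
  [0, 3]
  [1, 4]

Each entry (A^⊗3)_ij equals the minimum over all length-3 walks i = v_0 → v_1 → … → v_3 = j of Σ_t A[v_t][v_{t+1}]. For example, for (i, j) = (0, 1) we minimise over 4 possible intermediate vertex sequences; the minimum is 3, attained along the walk 0 → 0 → 0 → 1.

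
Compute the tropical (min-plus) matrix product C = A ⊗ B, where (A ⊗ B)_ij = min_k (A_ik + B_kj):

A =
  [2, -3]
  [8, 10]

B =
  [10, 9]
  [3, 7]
A ⊗ B =
  [0, 4]
  [13, 17]

Apply the min-plus product entry-by-entry:
  C[0][0] = min over k of (A[0][0] + B[0][0] = 2 + 10 = 12, A[0][1] + B[1][0] = -3 + 3 = 0) = 0 (attained at k = 1)
  C[0][1] = min over k of (A[0][0] + B[0][1] = 2 + 9 = 11, A[0][1] + B[1][1] = -3 + 7 = 4) = 4 (attained at k = 1)
  C[1][0] = min over k of (A[1][0] + B[0][0] = 8 + 10 = 18, A[1][1] + B[1][0] = 10 + 3 = 13) = 13 (attained at k = 1)
  C[1][1] = min over k of (A[1][0] + B[0][1] = 8 + 9 = 17, A[1][1] + B[1][1] = 10 + 7 = 17) = 17 (attained at k = 0)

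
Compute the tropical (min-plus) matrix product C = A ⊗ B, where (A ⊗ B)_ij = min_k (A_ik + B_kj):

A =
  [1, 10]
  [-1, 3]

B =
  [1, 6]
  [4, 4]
A ⊗ B =
  [2, 7]
  [0, 5]

Apply the min-plus product entry-by-entry:
  C[0][0] = min over k of (A[0][0] + B[0][0] = 1 + 1 = 2, A[0][1] + B[1][0] = 10 + 4 = 14) = 2 (attained at k = 0)
  C[0][1] = min over k of (A[0][0] + B[0][1] = 1 + 6 = 7, A[0][1] + B[1][1] = 10 + 4 = 14) = 7 (attained at k = 0)
  C[1][0] = min over k of (A[1][0] + B[0][0] = -1 + 1 = 0, A[1][1] + B[1][0] = 3 + 4 = 7) = 0 (attained at k = 0)
  C[1][1] = min over k of (A[1][0] + B[0][1] = -1 + 6 = 5, A[1][1] + B[1][1] = 3 + 4 = 7) = 5 (attained at k = 0)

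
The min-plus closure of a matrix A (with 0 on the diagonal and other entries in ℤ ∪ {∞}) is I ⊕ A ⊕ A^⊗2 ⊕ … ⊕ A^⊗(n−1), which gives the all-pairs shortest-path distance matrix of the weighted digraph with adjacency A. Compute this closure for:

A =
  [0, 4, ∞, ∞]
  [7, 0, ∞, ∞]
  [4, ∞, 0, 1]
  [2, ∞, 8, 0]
Closure =
  [0, 4, ∞, ∞]
  [7, 0, ∞, ∞]
  [3, 7, 0, 1]
  [2, 6, 8, 0]

This is the Floyd-Warshall all-pairs shortest-path computation. For each intermediate vertex k = 0, 1, …, 3, update dist[i][j] ← min(dist[i][j], dist[i][k] + dist[k][j]). The final matrix gives, for each (i, j), the minimum total weight of any directed path from i to j (possibly empty when i = j).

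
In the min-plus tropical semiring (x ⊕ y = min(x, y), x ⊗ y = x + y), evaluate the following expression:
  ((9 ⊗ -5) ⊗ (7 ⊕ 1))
((9 ⊗ -5) ⊗ (7 ⊕ 1)) = 5

Expand innermost to outermost. Recall ⊕ takes the minimum of its arguments and ⊗ takes their sum. Working out the expression ((9 ⊗ -5) ⊗ (7 ⊕ 1)) gives 5.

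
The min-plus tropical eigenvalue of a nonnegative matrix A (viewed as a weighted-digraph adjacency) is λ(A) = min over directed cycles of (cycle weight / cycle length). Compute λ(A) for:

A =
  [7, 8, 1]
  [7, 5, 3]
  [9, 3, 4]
λ(A) = 3

Enumerate directed cycles and compute their means (weight / length). Sample:
  cycle 0 → 0: weight = 7, length = 1, mean = 7/1 ≈ 7.000
  cycle 1 → 1: weight = 5, length = 1, mean = 5/1 ≈ 5.000
  cycle 2 → 2: weight = 4, length = 1, mean = 4/1 ≈ 4.000
  cycle 0 → 1 → 0: weight = 15, length = 2, mean = 15/2 ≈ 7.500
  cycle 0 → 2 → 0: weight = 10, length = 2, mean = 10/2 ≈ 5.000
  cycle 1 → 0 → 1: weight = 15, length = 2, mean = 15/2 ≈ 7.500
Minimum mean = 3.000, attained e.g. along the cycle 1 → 2 → 1 with weight 6 and length 2. So λ(A) = 6/2 = 3.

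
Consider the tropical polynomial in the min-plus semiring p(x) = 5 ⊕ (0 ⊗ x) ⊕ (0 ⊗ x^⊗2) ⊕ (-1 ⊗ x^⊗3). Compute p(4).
p(4) = 4

A tropical monomial a ⊗ x^⊗i evaluates to a + i · x. Evaluating each term at x = 4:
  Term 0 contributes 5 + 0 · 4 = 5
  Term 1 contributes 0 + 1 · 4 = 4
  Term 2 contributes 0 + 2 · 4 = 8
  Term 3 contributes -1 + 3 · 4 = 11
p(4) = ⊕ of these = min[5, 4, 8, 11] = 4.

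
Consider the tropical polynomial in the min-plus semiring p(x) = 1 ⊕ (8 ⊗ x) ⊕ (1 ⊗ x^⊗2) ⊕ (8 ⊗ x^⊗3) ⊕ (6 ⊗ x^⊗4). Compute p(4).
p(4) = 1

A tropical monomial a ⊗ x^⊗i evaluates to a + i · x. Evaluating each term at x = 4:
  Term 0 contributes 1 + 0 · 4 = 1
  Term 1 contributes 8 + 1 · 4 = 12
  Term 2 contributes 1 + 2 · 4 = 9
  Term 3 contributes 8 + 3 · 4 = 20
  Term 4 contributes 6 + 4 · 4 = 22
p(4) = ⊕ of these = min[1, 12, 9, 20, 22] = 1.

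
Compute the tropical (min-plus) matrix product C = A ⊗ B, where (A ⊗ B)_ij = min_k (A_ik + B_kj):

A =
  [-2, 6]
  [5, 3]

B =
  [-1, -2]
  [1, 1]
A ⊗ B =
  [-3, -4]
  [4, 3]

Apply the min-plus product entry-by-entry:
  C[0][0] = min over k of (A[0][0] + B[0][0] = -2 + -1 = -3, A[0][1] + B[1][0] = 6 + 1 = 7) = -3 (attained at k = 0)
  C[0][1] = min over k of (A[0][0] + B[0][1] = -2 + -2 = -4, A[0][1] + B[1][1] = 6 + 1 = 7) = -4 (attained at k = 0)
  C[1][0] = min over k of (A[1][0] + B[0][0] = 5 + -1 = 4, A[1][1] + B[1][0] = 3 + 1 = 4) = 4 (attained at k = 0)
  C[1][1] = min over k of (A[1][0] + B[0][1] = 5 + -2 = 3, A[1][1] + B[1][1] = 3 + 1 = 4) = 3 (attained at k = 0)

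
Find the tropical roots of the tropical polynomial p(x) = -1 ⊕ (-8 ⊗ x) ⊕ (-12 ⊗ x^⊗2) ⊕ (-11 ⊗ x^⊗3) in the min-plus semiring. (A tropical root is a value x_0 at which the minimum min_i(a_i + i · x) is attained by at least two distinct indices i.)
Roots: {-1, 4, 7}

Each tropical root is a break point of the lower envelope of the lines y = a_i + i · x (there are 4 lines, with slopes 0, 1, ..., 3). Only the lines that attain the minimum somewhere contribute to roots; other lines are dominated. Here the surviving (envelope) indices are i = 3, i = 2, i = 1, i = 0.
Intersections between consecutive envelope lines give the roots: for adjacent envelope indices i < j the intersection is x = (a_i − a_j) / (j − i). Reading off the sorted break points: {-1, 4, 7}.
Verification: at each break x_0, at least two indices attain the minimum of min_i(a_i + i · x_0).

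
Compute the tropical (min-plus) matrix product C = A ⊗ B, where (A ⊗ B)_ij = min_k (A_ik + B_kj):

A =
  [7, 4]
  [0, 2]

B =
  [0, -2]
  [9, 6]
A ⊗ B =
  [7, 5]
  [0, -2]

Apply the min-plus product entry-by-entry:
  C[0][0] = min over k of (A[0][0] + B[0][0] = 7 + 0 = 7, A[0][1] + B[1][0] = 4 + 9 = 13) = 7 (attained at k = 0)
  C[0][1] = min over k of (A[0][0] + B[0][1] = 7 + -2 = 5, A[0][1] + B[1][1] = 4 + 6 = 10) = 5 (attained at k = 0)
  C[1][0] = min over k of (A[1][0] + B[0][0] = 0 + 0 = 0, A[1][1] + B[1][0] = 2 + 9 = 11) = 0 (attained at k = 0)
  C[1][1] = min over k of (A[1][0] + B[0][1] = 0 + -2 = -2, A[1][1] + B[1][1] = 2 + 6 = 8) = -2 (attained at k = 0)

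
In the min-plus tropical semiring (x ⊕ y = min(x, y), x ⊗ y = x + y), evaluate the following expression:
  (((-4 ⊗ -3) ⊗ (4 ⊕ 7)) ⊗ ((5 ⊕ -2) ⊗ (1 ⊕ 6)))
(((-4 ⊗ -3) ⊗ (4 ⊕ 7)) ⊗ ((5 ⊕ -2) ⊗ (1 ⊕ 6))) = -4

Expand innermost to outermost. Recall ⊕ takes the minimum of its arguments and ⊗ takes their sum. Working out the expression (((-4 ⊗ -3) ⊗ (4 ⊕ 7)) ⊗ ((5 ⊕ -2) ⊗ (1 ⊕ 6))) gives -4.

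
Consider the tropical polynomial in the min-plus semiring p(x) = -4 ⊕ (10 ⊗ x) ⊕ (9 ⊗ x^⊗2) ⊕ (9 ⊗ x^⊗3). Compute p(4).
p(4) = -4

A tropical monomial a ⊗ x^⊗i evaluates to a + i · x. Evaluating each term at x = 4:
  Term 0 contributes -4 + 0 · 4 = -4
  Term 1 contributes 10 + 1 · 4 = 14
  Term 2 contributes 9 + 2 · 4 = 17
  Term 3 contributes 9 + 3 · 4 = 21
p(4) = ⊕ of these = min[-4, 14, 17, 21] = -4.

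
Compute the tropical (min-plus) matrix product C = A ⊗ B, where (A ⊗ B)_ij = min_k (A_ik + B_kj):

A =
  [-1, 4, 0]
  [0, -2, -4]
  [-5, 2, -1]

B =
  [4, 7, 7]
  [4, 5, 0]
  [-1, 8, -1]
A ⊗ B =
  [-1, 6, -1]
  [-5, 3, -5]
  [-2, 2, -2]

Apply the min-plus product entry-by-entry:
  C[0][0] = min over k of (A[0][0] + B[0][0] = -1 + 4 = 3, A[0][1] + B[1][0] = 4 + 4 = 8, A[0][2] + B[2][0] = 0 + -1 = -1) = -1 (attained at k = 2)
  C[0][1] = min over k of (A[0][0] + B[0][1] = -1 + 7 = 6, A[0][1] + B[1][1] = 4 + 5 = 9, A[0][2] + B[2][1] = 0 + 8 = 8) = 6 (attained at k = 0)
  C[0][2] = min over k of (A[0][0] + B[0][2] = -1 + 7 = 6, A[0][1] + B[1][2] = 4 + 0 = 4, A[0][2] + B[2][2] = 0 + -1 = -1) = -1 (attained at k = 2)
  C[1][0] = min over k of (A[1][0] + B[0][0] = 0 + 4 = 4, A[1][1] + B[1][0] = -2 + 4 = 2, A[1][2] + B[2][0] = -4 + -1 = -5) = -5 (attained at k = 2)
  C[1][1] = min over k of (A[1][0] + B[0][1] = 0 + 7 = 7, A[1][1] + B[1][1] = -2 + 5 = 3, A[1][2] + B[2][1] = -4 + 8 = 4) = 3 (attained at k = 1)
  C[1][2] = min over k of (A[1][0] + B[0][2] = 0 + 7 = 7, A[1][1] + B[1][2] = -2 + 0 = -2, A[1][2] + B[2][2] = -4 + -1 = -5) = -5 (attained at k = 2)
  C[2][0] = min over k of (A[2][0] + B[0][0] = -5 + 4 = -1, A[2][1] + B[1][0] = 2 + 4 = 6, A[2][2] + B[2][0] = -1 + -1 = -2) = -2 (attained at k = 2)
  C[2][1] = min over k of (A[2][0] + B[0][1] = -5 + 7 = 2, A[2][1] + B[1][1] = 2 + 5 = 7, A[2][2] + B[2][1] = -1 + 8 = 7) = 2 (attained at k = 0)
  C[2][2] = min over k of (A[2][0] + B[0][2] = -5 + 7 = 2, A[2][1] + B[1][2] = 2 + 0 = 2, A[2][2] + B[2][2] = -1 + -1 = -2) = -2 (attained at k = 2)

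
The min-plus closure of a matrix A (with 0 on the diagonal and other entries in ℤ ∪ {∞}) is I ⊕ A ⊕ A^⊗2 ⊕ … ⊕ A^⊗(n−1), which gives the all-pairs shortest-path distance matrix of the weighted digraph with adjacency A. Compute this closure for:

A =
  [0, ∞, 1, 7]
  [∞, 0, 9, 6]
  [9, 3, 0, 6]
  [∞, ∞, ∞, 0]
Closure =
  [0, 4, 1, 7]
  [18, 0, 9, 6]
  [9, 3, 0, 6]
  [∞, ∞, ∞, 0]

This is the Floyd-Warshall all-pairs shortest-path computation. For each intermediate vertex k = 0, 1, …, 3, update dist[i][j] ← min(dist[i][j], dist[i][k] + dist[k][j]). The final matrix gives, for each (i, j), the minimum total weight of any directed path from i to j (possibly empty when i = j).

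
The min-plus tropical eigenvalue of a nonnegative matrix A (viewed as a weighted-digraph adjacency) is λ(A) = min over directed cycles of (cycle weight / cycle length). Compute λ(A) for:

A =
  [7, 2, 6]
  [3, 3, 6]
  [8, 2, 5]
λ(A) = 5/2

Enumerate directed cycles and compute their means (weight / length). Sample:
  cycle 0 → 0: weight = 7, length = 1, mean = 7/1 ≈ 7.000
  cycle 1 → 1: weight = 3, length = 1, mean = 3/1 ≈ 3.000
  cycle 2 → 2: weight = 5, length = 1, mean = 5/1 ≈ 5.000
  cycle 0 → 1 → 0: weight = 5, length = 2, mean = 5/2 ≈ 2.500
  cycle 0 → 2 → 0: weight = 14, length = 2, mean = 14/2 ≈ 7.000
  cycle 1 → 0 → 1: weight = 5, length = 2, mean = 5/2 ≈ 2.500
Minimum mean = 2.500, attained e.g. along the cycle 0 → 1 → 0 with weight 5 and length 2. So λ(A) = 5/2 = 5/2.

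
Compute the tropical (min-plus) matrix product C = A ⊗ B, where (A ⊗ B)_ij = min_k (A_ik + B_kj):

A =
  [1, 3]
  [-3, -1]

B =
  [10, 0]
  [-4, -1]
A ⊗ B =
  [-1, 1]
  [-5, -3]

Apply the min-plus product entry-by-entry:
  C[0][0] = min over k of (A[0][0] + B[0][0] = 1 + 10 = 11, A[0][1] + B[1][0] = 3 + -4 = -1) = -1 (attained at k = 1)
  C[0][1] = min over k of (A[0][0] + B[0][1] = 1 + 0 = 1, A[0][1] + B[1][1] = 3 + -1 = 2) = 1 (attained at k = 0)
  C[1][0] = min over k of (A[1][0] + B[0][0] = -3 + 10 = 7, A[1][1] + B[1][0] = -1 + -4 = -5) = -5 (attained at k = 1)
  C[1][1] = min over k of (A[1][0] + B[0][1] = -3 + 0 = -3, A[1][1] + B[1][1] = -1 + -1 = -2) = -3 (attained at k = 0)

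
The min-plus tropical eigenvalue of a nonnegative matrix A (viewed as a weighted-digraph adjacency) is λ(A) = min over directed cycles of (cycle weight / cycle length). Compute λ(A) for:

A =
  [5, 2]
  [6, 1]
λ(A) = 1

Enumerate directed cycles and compute their means (weight / length). Sample:
  cycle 0 → 0: weight = 5, length = 1, mean = 5/1 ≈ 5.000
  cycle 1 → 1: weight = 1, length = 1, mean = 1/1 ≈ 1.000
  cycle 0 → 1 → 0: weight = 8, length = 2, mean = 8/2 ≈ 4.000
  cycle 1 → 0 → 1: weight = 8, length = 2, mean = 8/2 ≈ 4.000
Minimum mean = 1.000, attained e.g. along the cycle 1 → 1 with weight 1 and length 1. So λ(A) = 1/1 = 1.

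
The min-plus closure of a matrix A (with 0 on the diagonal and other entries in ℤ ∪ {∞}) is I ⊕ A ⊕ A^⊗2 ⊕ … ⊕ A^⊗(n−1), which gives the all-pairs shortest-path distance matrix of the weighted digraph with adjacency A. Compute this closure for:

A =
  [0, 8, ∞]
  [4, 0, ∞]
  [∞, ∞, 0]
Closure =
  [0, 8, ∞]
  [4, 0, ∞]
  [∞, ∞, 0]

This is the Floyd-Warshall all-pairs shortest-path computation. For each intermediate vertex k = 0, 1, …, 2, update dist[i][j] ← min(dist[i][j], dist[i][k] + dist[k][j]). The final matrix gives, for each (i, j), the minimum total weight of any directed path from i to j (possibly empty when i = j).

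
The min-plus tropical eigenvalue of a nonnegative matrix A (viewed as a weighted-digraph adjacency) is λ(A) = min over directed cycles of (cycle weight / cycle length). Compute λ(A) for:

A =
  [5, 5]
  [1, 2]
λ(A) = 2

Enumerate directed cycles and compute their means (weight / length). Sample:
  cycle 0 → 0: weight = 5, length = 1, mean = 5/1 ≈ 5.000
  cycle 1 → 1: weight = 2, length = 1, mean = 2/1 ≈ 2.000
  cycle 0 → 1 → 0: weight = 6, length = 2, mean = 6/2 ≈ 3.000
  cycle 1 → 0 → 1: weight = 6, length = 2, mean = 6/2 ≈ 3.000
Minimum mean = 2.000, attained e.g. along the cycle 1 → 1 with weight 2 and length 1. So λ(A) = 2/1 = 2.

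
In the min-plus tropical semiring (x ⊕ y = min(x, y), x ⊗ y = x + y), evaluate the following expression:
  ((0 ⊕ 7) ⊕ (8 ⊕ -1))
((0 ⊕ 7) ⊕ (8 ⊕ -1)) = -1

Expand innermost to outermost. Recall ⊕ takes the minimum of its arguments and ⊗ takes their sum. Working out the expression ((0 ⊕ 7) ⊕ (8 ⊕ -1)) gives -1.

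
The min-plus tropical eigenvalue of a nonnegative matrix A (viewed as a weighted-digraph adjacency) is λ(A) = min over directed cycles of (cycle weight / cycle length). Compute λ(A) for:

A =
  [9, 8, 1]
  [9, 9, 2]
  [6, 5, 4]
λ(A) = 7/2

Enumerate directed cycles and compute their means (weight / length). Sample:
  cycle 0 → 0: weight = 9, length = 1, mean = 9/1 ≈ 9.000
  cycle 1 → 1: weight = 9, length = 1, mean = 9/1 ≈ 9.000
  cycle 2 → 2: weight = 4, length = 1, mean = 4/1 ≈ 4.000
  cycle 0 → 1 → 0: weight = 17, length = 2, mean = 17/2 ≈ 8.500
  cycle 0 → 2 → 0: weight = 7, length = 2, mean = 7/2 ≈ 3.500
  cycle 1 → 0 → 1: weight = 17, length = 2, mean = 17/2 ≈ 8.500
Minimum mean = 3.500, attained e.g. along the cycle 0 → 2 → 0 with weight 7 and length 2. So λ(A) = 7/2 = 7/2.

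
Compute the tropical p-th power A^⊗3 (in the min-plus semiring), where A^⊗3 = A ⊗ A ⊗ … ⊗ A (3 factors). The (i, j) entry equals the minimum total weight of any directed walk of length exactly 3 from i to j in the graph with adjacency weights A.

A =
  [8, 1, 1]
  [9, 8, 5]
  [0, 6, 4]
A^⊗3 =
  [5, 2, 2]
  [9, 6, 6]
  [1, 5, 5]

Each entry (A^⊗3)_ij equals the minimum over all length-3 walks i = v_0 → v_1 → … → v_3 = j of Σ_t A[v_t][v_{t+1}]. For example, for (i, j) = (0, 2) we minimise over 9 possible intermediate vertex sequences; the minimum is 2, attained along the walk 0 → 2 → 0 → 2.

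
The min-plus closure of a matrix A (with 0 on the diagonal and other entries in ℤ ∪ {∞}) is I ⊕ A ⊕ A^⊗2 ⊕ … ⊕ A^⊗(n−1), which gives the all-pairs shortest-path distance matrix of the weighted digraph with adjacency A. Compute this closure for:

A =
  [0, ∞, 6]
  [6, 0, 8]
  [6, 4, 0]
Closure =
  [0, 10, 6]
  [6, 0, 8]
  [6, 4, 0]

This is the Floyd-Warshall all-pairs shortest-path computation. For each intermediate vertex k = 0, 1, …, 2, update dist[i][j] ← min(dist[i][j], dist[i][k] + dist[k][j]). The final matrix gives, for each (i, j), the minimum total weight of any directed path from i to j (possibly empty when i = j).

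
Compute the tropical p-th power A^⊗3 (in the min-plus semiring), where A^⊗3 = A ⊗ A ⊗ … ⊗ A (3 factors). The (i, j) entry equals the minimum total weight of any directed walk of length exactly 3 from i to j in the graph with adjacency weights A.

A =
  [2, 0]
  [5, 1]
A^⊗3 =
  [6, 2]
  [7, 3]

Each entry (A^⊗3)_ij equals the minimum over all length-3 walks i = v_0 → v_1 → … → v_3 = j of Σ_t A[v_t][v_{t+1}]. For example, for (i, j) = (0, 1) we minimise over 4 possible intermediate vertex sequences; the minimum is 2, attained along the walk 0 → 1 → 1 → 1.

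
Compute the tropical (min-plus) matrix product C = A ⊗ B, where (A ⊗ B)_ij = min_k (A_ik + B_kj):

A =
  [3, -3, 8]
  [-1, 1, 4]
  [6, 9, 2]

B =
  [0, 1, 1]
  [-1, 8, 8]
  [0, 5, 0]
A ⊗ B =
  [-4, 4, 4]
  [-1, 0, 0]
  [2, 7, 2]

Apply the min-plus product entry-by-entry:
  C[0][0] = min over k of (A[0][0] + B[0][0] = 3 + 0 = 3, A[0][1] + B[1][0] = -3 + -1 = -4, A[0][2] + B[2][0] = 8 + 0 = 8) = -4 (attained at k = 1)
  C[0][1] = min over k of (A[0][0] + B[0][1] = 3 + 1 = 4, A[0][1] + B[1][1] = -3 + 8 = 5, A[0][2] + B[2][1] = 8 + 5 = 13) = 4 (attained at k = 0)
  C[0][2] = min over k of (A[0][0] + B[0][2] = 3 + 1 = 4, A[0][1] + B[1][2] = -3 + 8 = 5, A[0][2] + B[2][2] = 8 + 0 = 8) = 4 (attained at k = 0)
  C[1][0] = min over k of (A[1][0] + B[0][0] = -1 + 0 = -1, A[1][1] + B[1][0] = 1 + -1 = 0, A[1][2] + B[2][0] = 4 + 0 = 4) = -1 (attained at k = 0)
  C[1][1] = min over k of (A[1][0] + B[0][1] = -1 + 1 = 0, A[1][1] + B[1][1] = 1 + 8 = 9, A[1][2] + B[2][1] = 4 + 5 = 9) = 0 (attained at k = 0)
  C[1][2] = min over k of (A[1][0] + B[0][2] = -1 + 1 = 0, A[1][1] + B[1][2] = 1 + 8 = 9, A[1][2] + B[2][2] = 4 + 0 = 4) = 0 (attained at k = 0)
  C[2][0] = min over k of (A[2][0] + B[0][0] = 6 + 0 = 6, A[2][1] + B[1][0] = 9 + -1 = 8, A[2][2] + B[2][0] = 2 + 0 = 2) = 2 (attained at k = 2)
  C[2][1] = min over k of (A[2][0] + B[0][1] = 6 + 1 = 7, A[2][1] + B[1][1] = 9 + 8 = 17, A[2][2] + B[2][1] = 2 + 5 = 7) = 7 (attained at k = 0)
  C[2][2] = min over k of (A[2][0] + B[0][2] = 6 + 1 = 7, A[2][1] + B[1][2] = 9 + 8 = 17, A[2][2] + B[2][2] = 2 + 0 = 2) = 2 (attained at k = 2)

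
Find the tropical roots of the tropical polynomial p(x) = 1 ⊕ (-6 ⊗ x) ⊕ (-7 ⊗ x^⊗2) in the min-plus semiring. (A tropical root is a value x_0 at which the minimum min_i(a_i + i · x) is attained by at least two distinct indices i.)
Roots: {1, 7}

Each tropical root is a break point of the lower envelope of the lines y = a_i + i · x (there are 3 lines, with slopes 0, 1, ..., 2). Only the lines that attain the minimum somewhere contribute to roots; other lines are dominated. Here the surviving (envelope) indices are i = 2, i = 1, i = 0.
Intersections between consecutive envelope lines give the roots: for adjacent envelope indices i < j the intersection is x = (a_i − a_j) / (j − i). Reading off the sorted break points: {1, 7}.
Verification: at each break x_0, at least two indices attain the minimum of min_i(a_i + i · x_0).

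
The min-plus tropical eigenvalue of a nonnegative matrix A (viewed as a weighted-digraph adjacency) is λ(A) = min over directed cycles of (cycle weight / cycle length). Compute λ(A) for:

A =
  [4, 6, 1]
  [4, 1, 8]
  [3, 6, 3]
λ(A) = 1

Enumerate directed cycles and compute their means (weight / length). Sample:
  cycle 0 → 0: weight = 4, length = 1, mean = 4/1 ≈ 4.000
  cycle 1 → 1: weight = 1, length = 1, mean = 1/1 ≈ 1.000
  cycle 2 → 2: weight = 3, length = 1, mean = 3/1 ≈ 3.000
  cycle 0 → 1 → 0: weight = 10, length = 2, mean = 10/2 ≈ 5.000
  cycle 0 → 2 → 0: weight = 4, length = 2, mean = 4/2 ≈ 2.000
  cycle 1 → 0 → 1: weight = 10, length = 2, mean = 10/2 ≈ 5.000
Minimum mean = 1.000, attained e.g. along the cycle 1 → 1 with weight 1 and length 1. So λ(A) = 1/1 = 1.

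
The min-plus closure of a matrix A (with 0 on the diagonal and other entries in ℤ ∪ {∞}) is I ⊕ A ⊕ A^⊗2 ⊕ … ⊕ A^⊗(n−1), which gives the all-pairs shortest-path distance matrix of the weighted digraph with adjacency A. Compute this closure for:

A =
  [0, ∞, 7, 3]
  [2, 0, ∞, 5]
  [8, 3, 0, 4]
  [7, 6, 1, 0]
Closure =
  [0, 7, 4, 3]
  [2, 0, 6, 5]
  [5, 3, 0, 4]
  [6, 4, 1, 0]

This is the Floyd-Warshall all-pairs shortest-path computation. For each intermediate vertex k = 0, 1, …, 3, update dist[i][j] ← min(dist[i][j], dist[i][k] + dist[k][j]). The final matrix gives, for each (i, j), the minimum total weight of any directed path from i to j (possibly empty when i = j).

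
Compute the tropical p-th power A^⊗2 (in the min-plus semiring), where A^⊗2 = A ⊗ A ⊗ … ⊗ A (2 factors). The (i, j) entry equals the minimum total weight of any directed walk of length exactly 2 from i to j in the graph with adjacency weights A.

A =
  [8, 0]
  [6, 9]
A^⊗2 =
  [6, 8]
  [14, 6]

Each entry (A^⊗2)_ij equals the minimum over all length-2 walks i = v_0 → v_1 → … → v_2 = j of Σ_t A[v_t][v_{t+1}]. For example, for (i, j) = (0, 1) we minimise over 2 possible intermediate vertex sequences; the minimum is 8, attained along the walk 0 → 0 → 1.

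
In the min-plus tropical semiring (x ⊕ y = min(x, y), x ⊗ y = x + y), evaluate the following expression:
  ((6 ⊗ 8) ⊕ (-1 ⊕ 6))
((6 ⊗ 8) ⊕ (-1 ⊕ 6)) = -1

Expand innermost to outermost. Recall ⊕ takes the minimum of its arguments and ⊗ takes their sum. Working out the expression ((6 ⊗ 8) ⊕ (-1 ⊕ 6)) gives -1.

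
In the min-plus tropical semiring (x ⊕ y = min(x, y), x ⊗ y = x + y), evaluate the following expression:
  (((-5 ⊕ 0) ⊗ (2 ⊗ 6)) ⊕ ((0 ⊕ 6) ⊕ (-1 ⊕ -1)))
(((-5 ⊕ 0) ⊗ (2 ⊗ 6)) ⊕ ((0 ⊕ 6) ⊕ (-1 ⊕ -1))) = -1

Expand innermost to outermost. Recall ⊕ takes the minimum of its arguments and ⊗ takes their sum. Working out the expression (((-5 ⊕ 0) ⊗ (2 ⊗ 6)) ⊕ ((0 ⊕ 6) ⊕ (-1 ⊕ -1))) gives -1.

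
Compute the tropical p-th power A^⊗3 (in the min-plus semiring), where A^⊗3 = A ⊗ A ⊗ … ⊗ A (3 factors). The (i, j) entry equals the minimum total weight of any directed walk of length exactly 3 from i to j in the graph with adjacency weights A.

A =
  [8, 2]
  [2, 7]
A^⊗3 =
  [11, 6]
  [6, 11]

Each entry (A^⊗3)_ij equals the minimum over all length-3 walks i = v_0 → v_1 → … → v_3 = j of Σ_t A[v_t][v_{t+1}]. For example, for (i, j) = (0, 1) we minimise over 4 possible intermediate vertex sequences; the minimum is 6, attained along the walk 0 → 1 → 0 → 1.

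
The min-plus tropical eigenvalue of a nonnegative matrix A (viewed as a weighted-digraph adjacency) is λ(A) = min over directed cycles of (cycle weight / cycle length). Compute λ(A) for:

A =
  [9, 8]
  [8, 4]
λ(A) = 4

Enumerate directed cycles and compute their means (weight / length). Sample:
  cycle 0 → 0: weight = 9, length = 1, mean = 9/1 ≈ 9.000
  cycle 1 → 1: weight = 4, length = 1, mean = 4/1 ≈ 4.000
  cycle 0 → 1 → 0: weight = 16, length = 2, mean = 16/2 ≈ 8.000
  cycle 1 → 0 → 1: weight = 16, length = 2, mean = 16/2 ≈ 8.000
Minimum mean = 4.000, attained e.g. along the cycle 1 → 1 with weight 4 and length 1. So λ(A) = 4/1 = 4.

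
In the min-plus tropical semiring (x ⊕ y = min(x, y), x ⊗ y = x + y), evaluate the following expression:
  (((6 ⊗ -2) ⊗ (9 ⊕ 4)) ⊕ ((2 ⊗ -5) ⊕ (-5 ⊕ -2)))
(((6 ⊗ -2) ⊗ (9 ⊕ 4)) ⊕ ((2 ⊗ -5) ⊕ (-5 ⊕ -2))) = -5

Expand innermost to outermost. Recall ⊕ takes the minimum of its arguments and ⊗ takes their sum. Working out the expression (((6 ⊗ -2) ⊗ (9 ⊕ 4)) ⊕ ((2 ⊗ -5) ⊕ (-5 ⊕ -2))) gives -5.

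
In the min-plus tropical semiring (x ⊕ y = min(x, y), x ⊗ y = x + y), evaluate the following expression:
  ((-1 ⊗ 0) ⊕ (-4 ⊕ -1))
((-1 ⊗ 0) ⊕ (-4 ⊕ -1)) = -4

Expand innermost to outermost. Recall ⊕ takes the minimum of its arguments and ⊗ takes their sum. Working out the expression ((-1 ⊗ 0) ⊕ (-4 ⊕ -1)) gives -4.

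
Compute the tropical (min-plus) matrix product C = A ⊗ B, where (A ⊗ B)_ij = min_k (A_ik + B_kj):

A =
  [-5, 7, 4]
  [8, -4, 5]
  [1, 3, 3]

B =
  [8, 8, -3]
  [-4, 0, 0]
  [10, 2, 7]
A ⊗ B =
  [3, 3, -8]
  [-8, -4, -4]
  [-1, 3, -2]

Apply the min-plus product entry-by-entry:
  C[0][0] = min over k of (A[0][0] + B[0][0] = -5 + 8 = 3, A[0][1] + B[1][0] = 7 + -4 = 3, A[0][2] + B[2][0] = 4 + 10 = 14) = 3 (attained at k = 0)
  C[0][1] = min over k of (A[0][0] + B[0][1] = -5 + 8 = 3, A[0][1] + B[1][1] = 7 + 0 = 7, A[0][2] + B[2][1] = 4 + 2 = 6) = 3 (attained at k = 0)
  C[0][2] = min over k of (A[0][0] + B[0][2] = -5 + -3 = -8, A[0][1] + B[1][2] = 7 + 0 = 7, A[0][2] + B[2][2] = 4 + 7 = 11) = -8 (attained at k = 0)
  C[1][0] = min over k of (A[1][0] + B[0][0] = 8 + 8 = 16, A[1][1] + B[1][0] = -4 + -4 = -8, A[1][2] + B[2][0] = 5 + 10 = 15) = -8 (attained at k = 1)
  C[1][1] = min over k of (A[1][0] + B[0][1] = 8 + 8 = 16, A[1][1] + B[1][1] = -4 + 0 = -4, A[1][2] + B[2][1] = 5 + 2 = 7) = -4 (attained at k = 1)
  C[1][2] = min over k of (A[1][0] + B[0][2] = 8 + -3 = 5, A[1][1] + B[1][2] = -4 + 0 = -4, A[1][2] + B[2][2] = 5 + 7 = 12) = -4 (attained at k = 1)
  C[2][0] = min over k of (A[2][0] + B[0][0] = 1 + 8 = 9, A[2][1] + B[1][0] = 3 + -4 = -1, A[2][2] + B[2][0] = 3 + 10 = 13) = -1 (attained at k = 1)
  C[2][1] = min over k of (A[2][0] + B[0][1] = 1 + 8 = 9, A[2][1] + B[1][1] = 3 + 0 = 3, A[2][2] + B[2][1] = 3 + 2 = 5) = 3 (attained at k = 1)
  C[2][2] = min over k of (A[2][0] + B[0][2] = 1 + -3 = -2, A[2][1] + B[1][2] = 3 + 0 = 3, A[2][2] + B[2][2] = 3 + 7 = 10) = -2 (attained at k = 0)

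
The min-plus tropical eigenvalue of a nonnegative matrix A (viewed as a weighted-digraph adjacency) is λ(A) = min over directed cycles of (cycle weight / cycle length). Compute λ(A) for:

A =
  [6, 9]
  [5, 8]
λ(A) = 6

Enumerate directed cycles and compute their means (weight / length). Sample:
  cycle 0 → 0: weight = 6, length = 1, mean = 6/1 ≈ 6.000
  cycle 1 → 1: weight = 8, length = 1, mean = 8/1 ≈ 8.000
  cycle 0 → 1 → 0: weight = 14, length = 2, mean = 14/2 ≈ 7.000
  cycle 1 → 0 → 1: weight = 14, length = 2, mean = 14/2 ≈ 7.000
Minimum mean = 6.000, attained e.g. along the cycle 0 → 0 with weight 6 and length 1. So λ(A) = 6/1 = 6.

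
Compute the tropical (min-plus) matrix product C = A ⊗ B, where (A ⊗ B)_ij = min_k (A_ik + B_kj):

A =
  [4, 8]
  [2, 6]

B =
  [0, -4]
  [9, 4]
A ⊗ B =
  [4, 0]
  [2, -2]

Apply the min-plus product entry-by-entry:
  C[0][0] = min over k of (A[0][0] + B[0][0] = 4 + 0 = 4, A[0][1] + B[1][0] = 8 + 9 = 17) = 4 (attained at k = 0)
  C[0][1] = min over k of (A[0][0] + B[0][1] = 4 + -4 = 0, A[0][1] + B[1][1] = 8 + 4 = 12) = 0 (attained at k = 0)
  C[1][0] = min over k of (A[1][0] + B[0][0] = 2 + 0 = 2, A[1][1] + B[1][0] = 6 + 9 = 15) = 2 (attained at k = 0)
  C[1][1] = min over k of (A[1][0] + B[0][1] = 2 + -4 = -2, A[1][1] + B[1][1] = 6 + 4 = 10) = -2 (attained at k = 0)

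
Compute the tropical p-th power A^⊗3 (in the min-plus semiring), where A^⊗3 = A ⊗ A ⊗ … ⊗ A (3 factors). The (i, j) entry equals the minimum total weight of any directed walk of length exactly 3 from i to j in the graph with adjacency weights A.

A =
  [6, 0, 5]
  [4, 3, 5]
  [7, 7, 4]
A^⊗3 =
  [7, 4, 8]
  [8, 7, 9]
  [11, 10, 12]

Each entry (A^⊗3)_ij equals the minimum over all length-3 walks i = v_0 → v_1 → … → v_3 = j of Σ_t A[v_t][v_{t+1}]. For example, for (i, j) = (0, 2) we minimise over 9 possible intermediate vertex sequences; the minimum is 8, attained along the walk 0 → 1 → 1 → 2.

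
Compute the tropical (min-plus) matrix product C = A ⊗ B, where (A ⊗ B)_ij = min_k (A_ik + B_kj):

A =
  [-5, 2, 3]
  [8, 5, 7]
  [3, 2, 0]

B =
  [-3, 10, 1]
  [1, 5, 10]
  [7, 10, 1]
A ⊗ B =
  [-8, 5, -4]
  [5, 10, 8]
  [0, 7, 1]

Apply the min-plus product entry-by-entry:
  C[0][0] = min over k of (A[0][0] + B[0][0] = -5 + -3 = -8, A[0][1] + B[1][0] = 2 + 1 = 3, A[0][2] + B[2][0] = 3 + 7 = 10) = -8 (attained at k = 0)
  C[0][1] = min over k of (A[0][0] + B[0][1] = -5 + 10 = 5, A[0][1] + B[1][1] = 2 + 5 = 7, A[0][2] + B[2][1] = 3 + 10 = 13) = 5 (attained at k = 0)
  C[0][2] = min over k of (A[0][0] + B[0][2] = -5 + 1 = -4, A[0][1] + B[1][2] = 2 + 10 = 12, A[0][2] + B[2][2] = 3 + 1 = 4) = -4 (attained at k = 0)
  C[1][0] = min over k of (A[1][0] + B[0][0] = 8 + -3 = 5, A[1][1] + B[1][0] = 5 + 1 = 6, A[1][2] + B[2][0] = 7 + 7 = 14) = 5 (attained at k = 0)
  C[1][1] = min over k of (A[1][0] + B[0][1] = 8 + 10 = 18, A[1][1] + B[1][1] = 5 + 5 = 10, A[1][2] + B[2][1] = 7 + 10 = 17) = 10 (attained at k = 1)
  C[1][2] = min over k of (A[1][0] + B[0][2] = 8 + 1 = 9, A[1][1] + B[1][2] = 5 + 10 = 15, A[1][2] + B[2][2] = 7 + 1 = 8) = 8 (attained at k = 2)
  C[2][0] = min over k of (A[2][0] + B[0][0] = 3 + -3 = 0, A[2][1] + B[1][0] = 2 + 1 = 3, A[2][2] + B[2][0] = 0 + 7 = 7) = 0 (attained at k = 0)
  C[2][1] = min over k of (A[2][0] + B[0][1] = 3 + 10 = 13, A[2][1] + B[1][1] = 2 + 5 = 7, A[2][2] + B[2][1] = 0 + 10 = 10) = 7 (attained at k = 1)
  C[2][2] = min over k of (A[2][0] + B[0][2] = 3 + 1 = 4, A[2][1] + B[1][2] = 2 + 10 = 12, A[2][2] + B[2][2] = 0 + 1 = 1) = 1 (attained at k = 2)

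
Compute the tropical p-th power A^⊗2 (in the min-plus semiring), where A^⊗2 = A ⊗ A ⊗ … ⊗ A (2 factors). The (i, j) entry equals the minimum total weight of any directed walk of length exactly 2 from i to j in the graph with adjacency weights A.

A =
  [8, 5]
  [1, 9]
A^⊗2 =
  [6, 13]
  [9, 6]

Each entry (A^⊗2)_ij equals the minimum over all length-2 walks i = v_0 → v_1 → … → v_2 = j of Σ_t A[v_t][v_{t+1}]. For example, for (i, j) = (0, 1) we minimise over 2 possible intermediate vertex sequences; the minimum is 13, attained along the walk 0 → 0 → 1.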